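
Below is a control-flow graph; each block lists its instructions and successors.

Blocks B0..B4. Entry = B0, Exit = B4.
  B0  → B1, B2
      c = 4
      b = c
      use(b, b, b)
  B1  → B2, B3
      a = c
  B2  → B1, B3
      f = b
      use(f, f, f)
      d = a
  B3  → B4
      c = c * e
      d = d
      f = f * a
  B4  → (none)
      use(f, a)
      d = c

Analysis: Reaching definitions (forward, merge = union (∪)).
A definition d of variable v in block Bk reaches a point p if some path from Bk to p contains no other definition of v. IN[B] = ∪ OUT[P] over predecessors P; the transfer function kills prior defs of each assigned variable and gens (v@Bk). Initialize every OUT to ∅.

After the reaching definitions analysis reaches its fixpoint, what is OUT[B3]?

Fixpoint table:
  B0: | IN={} | OUT={b@B0, c@B0}
  B1: | IN={a@B1, b@B0, c@B0, d@B2, f@B2} | OUT={a@B1, b@B0, c@B0, d@B2, f@B2}
  B2: | IN={a@B1, b@B0, c@B0, d@B2, f@B2} | OUT={a@B1, b@B0, c@B0, d@B2, f@B2}
  B3: | IN={a@B1, b@B0, c@B0, d@B2, f@B2} | OUT={a@B1, b@B0, c@B3, d@B3, f@B3}
  B4: | IN={a@B1, b@B0, c@B3, d@B3, f@B3} | OUT={a@B1, b@B0, c@B3, d@B4, f@B3}

Merge at B3: IN[B3] = OUT[B1] ⊔ OUT[B2] = {a@B1, b@B0, c@B0, d@B2, f@B2}
Applying B3's transfer function to that IN value gives OUT[B3] (row B3 above).

Answer: {a@B1, b@B0, c@B3, d@B3, f@B3}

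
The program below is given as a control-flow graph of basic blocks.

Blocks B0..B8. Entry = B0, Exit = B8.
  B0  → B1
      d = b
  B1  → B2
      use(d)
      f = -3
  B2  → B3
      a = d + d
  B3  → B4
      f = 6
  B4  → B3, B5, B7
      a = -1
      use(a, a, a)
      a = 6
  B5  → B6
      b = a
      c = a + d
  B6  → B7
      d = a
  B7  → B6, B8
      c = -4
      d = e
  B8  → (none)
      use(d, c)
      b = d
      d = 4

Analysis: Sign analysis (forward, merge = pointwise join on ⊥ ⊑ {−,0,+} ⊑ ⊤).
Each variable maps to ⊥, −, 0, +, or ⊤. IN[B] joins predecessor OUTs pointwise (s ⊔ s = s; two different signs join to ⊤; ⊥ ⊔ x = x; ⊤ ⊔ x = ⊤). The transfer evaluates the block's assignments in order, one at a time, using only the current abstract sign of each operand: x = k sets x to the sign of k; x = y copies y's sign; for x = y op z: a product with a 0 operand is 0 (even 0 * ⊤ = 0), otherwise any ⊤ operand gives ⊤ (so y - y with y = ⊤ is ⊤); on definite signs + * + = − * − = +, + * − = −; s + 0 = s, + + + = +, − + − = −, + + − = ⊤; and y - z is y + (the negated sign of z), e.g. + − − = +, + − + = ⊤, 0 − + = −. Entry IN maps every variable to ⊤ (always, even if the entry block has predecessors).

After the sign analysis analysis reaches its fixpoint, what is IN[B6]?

Per-block solution:
  B0:   IN=(all ⊤)   OUT=(all ⊤)
  B1:   IN=(all ⊤)   OUT={f:-; rest ⊤}
  B2:   IN={f:-; rest ⊤}   OUT={f:-; rest ⊤}
  B3:   IN=(all ⊤)   OUT={f:+; rest ⊤}
  B4:   IN={f:+; rest ⊤}   OUT={a:+, f:+; rest ⊤}
  B5:   IN={a:+, f:+; rest ⊤}   OUT={a:+, b:+, f:+; rest ⊤}
  B6:   IN={a:+, f:+; rest ⊤}   OUT={a:+, d:+, f:+; rest ⊤}
  B7:   IN={a:+, f:+; rest ⊤}   OUT={a:+, c:-, f:+; rest ⊤}
  B8:   IN={a:+, c:-, f:+; rest ⊤}   OUT={a:+, c:-, d:+, f:+; rest ⊤}

Merge at B6: IN[B6] = OUT[B5] ⊔ OUT[B7] = {a: +, b: ⊤, c: ⊤, d: ⊤, e: ⊤, f: +}

Answer: {a: +, b: ⊤, c: ⊤, d: ⊤, e: ⊤, f: +}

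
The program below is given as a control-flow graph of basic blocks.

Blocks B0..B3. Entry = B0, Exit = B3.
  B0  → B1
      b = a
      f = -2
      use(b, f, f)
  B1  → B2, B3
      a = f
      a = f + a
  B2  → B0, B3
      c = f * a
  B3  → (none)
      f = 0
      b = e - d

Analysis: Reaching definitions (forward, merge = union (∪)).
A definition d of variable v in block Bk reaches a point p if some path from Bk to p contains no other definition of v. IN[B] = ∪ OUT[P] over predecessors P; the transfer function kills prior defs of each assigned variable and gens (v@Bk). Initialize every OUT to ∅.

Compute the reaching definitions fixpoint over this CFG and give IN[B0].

Fixpoint table:
  B0: | IN={a@B1, b@B0, c@B2, f@B0} | OUT={a@B1, b@B0, c@B2, f@B0}
  B1: | IN={a@B1, b@B0, c@B2, f@B0} | OUT={a@B1, b@B0, c@B2, f@B0}
  B2: | IN={a@B1, b@B0, c@B2, f@B0} | OUT={a@B1, b@B0, c@B2, f@B0}
  B3: | IN={a@B1, b@B0, c@B2, f@B0} | OUT={a@B1, b@B3, c@B2, f@B3}

Merge at B0 (entry node, so the boundary value {} is joined with the incoming edge(s)): IN[B0] = {} ⊔ OUT[B2] = {a@B1, b@B0, c@B2, f@B0}

Answer: {a@B1, b@B0, c@B2, f@B0}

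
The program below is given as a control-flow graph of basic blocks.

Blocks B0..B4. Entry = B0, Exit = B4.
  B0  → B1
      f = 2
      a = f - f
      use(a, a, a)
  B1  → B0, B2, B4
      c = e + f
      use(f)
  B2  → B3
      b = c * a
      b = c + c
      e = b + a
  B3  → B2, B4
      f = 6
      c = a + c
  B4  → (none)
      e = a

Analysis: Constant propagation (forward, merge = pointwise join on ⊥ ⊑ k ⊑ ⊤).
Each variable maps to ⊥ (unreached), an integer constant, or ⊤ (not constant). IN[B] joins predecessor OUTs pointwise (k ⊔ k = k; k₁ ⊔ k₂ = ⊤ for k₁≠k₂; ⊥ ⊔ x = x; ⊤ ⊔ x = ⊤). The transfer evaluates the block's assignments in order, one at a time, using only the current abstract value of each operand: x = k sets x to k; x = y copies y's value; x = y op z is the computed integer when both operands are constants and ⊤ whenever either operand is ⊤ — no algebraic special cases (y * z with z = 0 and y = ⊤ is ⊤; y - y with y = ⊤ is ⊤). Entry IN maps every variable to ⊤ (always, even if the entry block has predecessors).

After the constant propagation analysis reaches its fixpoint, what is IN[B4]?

Fixpoint table:
  B0:  IN=(all ⊤)  OUT={a:0, f:2; rest ⊤}
  B1:  IN={a:0, f:2; rest ⊤}  OUT={a:0, f:2; rest ⊤}
  B2:  IN={a:0; rest ⊤}  OUT={a:0; rest ⊤}
  B3:  IN={a:0; rest ⊤}  OUT={a:0, f:6; rest ⊤}
  B4:  IN={a:0; rest ⊤}  OUT={a:0, e:0; rest ⊤}

Merge at B4: IN[B4] = OUT[B1] ⊔ OUT[B3] = {a: 0, b: ⊤, c: ⊤, d: ⊤, e: ⊤, f: ⊤}

Answer: {a: 0, b: ⊤, c: ⊤, d: ⊤, e: ⊤, f: ⊤}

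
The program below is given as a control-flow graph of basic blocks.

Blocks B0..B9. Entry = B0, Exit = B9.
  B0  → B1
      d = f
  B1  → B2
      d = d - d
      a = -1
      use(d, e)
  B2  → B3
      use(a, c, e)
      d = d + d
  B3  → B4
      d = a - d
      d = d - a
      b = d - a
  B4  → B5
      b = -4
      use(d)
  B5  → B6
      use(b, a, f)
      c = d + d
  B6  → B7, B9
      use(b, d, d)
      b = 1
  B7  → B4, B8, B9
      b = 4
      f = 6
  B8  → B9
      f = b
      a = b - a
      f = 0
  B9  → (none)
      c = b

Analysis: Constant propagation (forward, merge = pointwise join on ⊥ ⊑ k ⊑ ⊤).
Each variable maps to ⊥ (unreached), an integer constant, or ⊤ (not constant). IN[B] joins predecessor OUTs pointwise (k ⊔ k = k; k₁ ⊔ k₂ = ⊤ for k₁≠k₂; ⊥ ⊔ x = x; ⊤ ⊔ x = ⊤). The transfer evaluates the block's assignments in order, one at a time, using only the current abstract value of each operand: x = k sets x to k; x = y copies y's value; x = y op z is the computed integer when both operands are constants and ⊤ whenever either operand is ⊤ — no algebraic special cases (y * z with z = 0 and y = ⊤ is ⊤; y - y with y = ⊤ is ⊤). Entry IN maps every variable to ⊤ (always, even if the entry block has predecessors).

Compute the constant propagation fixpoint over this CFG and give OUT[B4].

Answer: {a: -1, b: -4, c: ⊤, d: ⊤, e: ⊤, f: ⊤}

Derivation:
Fixpoint table:
  B0:  IN=(all ⊤)  OUT=(all ⊤)
  B1:  IN=(all ⊤)  OUT={a:-1; rest ⊤}
  B2:  IN={a:-1; rest ⊤}  OUT={a:-1; rest ⊤}
  B3:  IN={a:-1; rest ⊤}  OUT={a:-1; rest ⊤}
  B4:  IN={a:-1; rest ⊤}  OUT={a:-1, b:-4; rest ⊤}
  B5:  IN={a:-1, b:-4; rest ⊤}  OUT={a:-1, b:-4; rest ⊤}
  B6:  IN={a:-1, b:-4; rest ⊤}  OUT={a:-1, b:1; rest ⊤}
  B7:  IN={a:-1, b:1; rest ⊤}  OUT={a:-1, b:4, f:6; rest ⊤}
  B8:  IN={a:-1, b:4, f:6; rest ⊤}  OUT={a:5, b:4, f:0; rest ⊤}
  B9:  IN=(all ⊤)  OUT=(all ⊤)

Merge at B4: IN[B4] = OUT[B3] ⊔ OUT[B7] = {a: -1, b: ⊤, c: ⊤, d: ⊤, e: ⊤, f: ⊤}
Applying B4's transfer function to that IN value gives OUT[B4] (row B4 above).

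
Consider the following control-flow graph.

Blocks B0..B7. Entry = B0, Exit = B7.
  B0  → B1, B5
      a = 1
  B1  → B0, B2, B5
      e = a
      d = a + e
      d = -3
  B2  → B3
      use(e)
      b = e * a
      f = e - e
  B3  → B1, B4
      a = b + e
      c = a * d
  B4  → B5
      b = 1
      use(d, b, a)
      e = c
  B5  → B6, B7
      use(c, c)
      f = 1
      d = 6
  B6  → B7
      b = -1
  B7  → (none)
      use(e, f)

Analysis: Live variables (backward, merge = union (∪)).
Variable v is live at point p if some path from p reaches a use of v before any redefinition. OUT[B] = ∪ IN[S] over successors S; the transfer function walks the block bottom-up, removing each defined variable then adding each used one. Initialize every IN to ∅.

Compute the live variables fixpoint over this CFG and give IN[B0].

Answer: {c, e}

Derivation:
Converged values:
  B0:   IN={c, e}   OUT={a, c, e}
  B1:   IN={a, c}   OUT={a, c, d, e}
  B2:   IN={a, d, e}   OUT={b, d, e}
  B3:   IN={b, d, e}   OUT={a, c, d}
  B4:   IN={a, c, d}   OUT={c, e}
  B5:   IN={c, e}   OUT={e, f}
  B6:   IN={e, f}   OUT={e, f}
  B7:   IN={e, f}   OUT={}

Merge at B0: OUT[B0] = IN[B1] ⊔ IN[B5] = {a, c, e}
Applying B0's transfer function to that OUT value gives IN[B0] (row B0 above).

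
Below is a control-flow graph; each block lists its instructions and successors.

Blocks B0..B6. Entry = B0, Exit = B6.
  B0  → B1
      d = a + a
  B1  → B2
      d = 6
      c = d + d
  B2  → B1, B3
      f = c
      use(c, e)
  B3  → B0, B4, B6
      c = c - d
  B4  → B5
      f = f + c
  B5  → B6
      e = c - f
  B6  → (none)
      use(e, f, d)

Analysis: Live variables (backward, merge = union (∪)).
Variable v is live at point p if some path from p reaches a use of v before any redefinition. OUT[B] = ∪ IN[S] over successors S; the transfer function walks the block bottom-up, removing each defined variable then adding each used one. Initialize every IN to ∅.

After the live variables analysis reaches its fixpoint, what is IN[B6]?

Fixpoint table:
  B0: | IN={a, e} | OUT={a, e}
  B1: | IN={a, e} | OUT={a, c, d, e}
  B2: | IN={a, c, d, e} | OUT={a, c, d, e, f}
  B3: | IN={a, c, d, e, f} | OUT={a, c, d, e, f}
  B4: | IN={c, d, f} | OUT={c, d, f}
  B5: | IN={c, d, f} | OUT={d, e, f}
  B6: | IN={d, e, f} | OUT={}

B6 is the boundary node: OUT[B6] = {}
Applying B6's transfer function to that OUT value gives IN[B6] (row B6 above).

Answer: {d, e, f}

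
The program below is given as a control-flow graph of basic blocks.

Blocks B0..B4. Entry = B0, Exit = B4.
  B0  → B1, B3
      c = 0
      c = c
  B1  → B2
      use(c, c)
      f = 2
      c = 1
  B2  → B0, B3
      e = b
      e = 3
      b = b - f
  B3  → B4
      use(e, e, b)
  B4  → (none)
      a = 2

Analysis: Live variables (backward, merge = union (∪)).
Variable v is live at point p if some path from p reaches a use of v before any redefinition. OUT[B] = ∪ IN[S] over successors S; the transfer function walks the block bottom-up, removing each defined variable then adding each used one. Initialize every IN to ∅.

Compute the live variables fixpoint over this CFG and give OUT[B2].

Answer: {b, e}

Derivation:
Per-block solution:
  B0:  IN={b, e}  OUT={b, c, e}
  B1:  IN={b, c}  OUT={b, f}
  B2:  IN={b, f}  OUT={b, e}
  B3:  IN={b, e}  OUT={}
  B4:  IN={}  OUT={}

Merge at B2: OUT[B2] = IN[B0] ⊔ IN[B3] = {b, e}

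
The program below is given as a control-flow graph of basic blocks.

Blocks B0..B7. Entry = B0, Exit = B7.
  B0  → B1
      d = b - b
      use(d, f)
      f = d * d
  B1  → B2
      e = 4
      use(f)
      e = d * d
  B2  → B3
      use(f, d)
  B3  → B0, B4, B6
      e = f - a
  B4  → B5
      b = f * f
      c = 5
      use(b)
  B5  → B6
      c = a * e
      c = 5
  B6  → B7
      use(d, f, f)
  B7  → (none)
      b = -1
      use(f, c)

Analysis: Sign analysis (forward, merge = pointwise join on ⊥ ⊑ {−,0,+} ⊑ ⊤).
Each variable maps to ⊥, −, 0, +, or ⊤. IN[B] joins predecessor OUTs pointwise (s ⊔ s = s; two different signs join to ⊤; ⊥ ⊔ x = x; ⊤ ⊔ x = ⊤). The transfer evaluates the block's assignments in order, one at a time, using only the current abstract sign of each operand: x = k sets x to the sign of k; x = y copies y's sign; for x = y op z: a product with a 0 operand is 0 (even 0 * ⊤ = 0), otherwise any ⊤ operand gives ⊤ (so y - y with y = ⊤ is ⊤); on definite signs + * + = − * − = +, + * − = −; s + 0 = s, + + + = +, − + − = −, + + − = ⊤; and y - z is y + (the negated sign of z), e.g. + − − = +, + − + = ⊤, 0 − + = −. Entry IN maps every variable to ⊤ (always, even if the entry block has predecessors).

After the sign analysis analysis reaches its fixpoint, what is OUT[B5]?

Per-block solution:
  B0: | IN=(all ⊤) | OUT=(all ⊤)
  B1: | IN=(all ⊤) | OUT=(all ⊤)
  B2: | IN=(all ⊤) | OUT=(all ⊤)
  B3: | IN=(all ⊤) | OUT=(all ⊤)
  B4: | IN=(all ⊤) | OUT={c:+; rest ⊤}
  B5: | IN={c:+; rest ⊤} | OUT={c:+; rest ⊤}
  B6: | IN=(all ⊤) | OUT=(all ⊤)
  B7: | IN=(all ⊤) | OUT={b:-; rest ⊤}

Merge at B5: IN[B5] = OUT[B4] = {a: ⊤, b: ⊤, c: +, d: ⊤, e: ⊤, f: ⊤}
Applying B5's transfer function to that IN value gives OUT[B5] (row B5 above).

Answer: {a: ⊤, b: ⊤, c: +, d: ⊤, e: ⊤, f: ⊤}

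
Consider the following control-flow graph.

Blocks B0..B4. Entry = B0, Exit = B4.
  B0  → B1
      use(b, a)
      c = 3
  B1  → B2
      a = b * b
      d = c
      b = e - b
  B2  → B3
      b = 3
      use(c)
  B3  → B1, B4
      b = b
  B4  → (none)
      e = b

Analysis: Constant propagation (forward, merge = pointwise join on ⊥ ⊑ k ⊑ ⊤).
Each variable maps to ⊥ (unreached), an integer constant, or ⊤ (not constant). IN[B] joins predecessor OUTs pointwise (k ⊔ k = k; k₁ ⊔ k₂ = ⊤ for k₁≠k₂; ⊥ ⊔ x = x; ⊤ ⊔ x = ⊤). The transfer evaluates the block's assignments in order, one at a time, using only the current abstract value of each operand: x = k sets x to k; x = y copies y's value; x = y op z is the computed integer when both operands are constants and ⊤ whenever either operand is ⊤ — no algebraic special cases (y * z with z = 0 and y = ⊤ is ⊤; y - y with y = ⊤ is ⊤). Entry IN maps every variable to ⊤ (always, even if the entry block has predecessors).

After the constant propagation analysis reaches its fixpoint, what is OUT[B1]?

Answer: {a: ⊤, b: ⊤, c: 3, d: 3, e: ⊤, f: ⊤}

Working:
Converged values:
  B0:  IN=(all ⊤)  OUT={c:3; rest ⊤}
  B1:  IN={c:3; rest ⊤}  OUT={c:3, d:3; rest ⊤}
  B2:  IN={c:3, d:3; rest ⊤}  OUT={b:3, c:3, d:3; rest ⊤}
  B3:  IN={b:3, c:3, d:3; rest ⊤}  OUT={b:3, c:3, d:3; rest ⊤}
  B4:  IN={b:3, c:3, d:3; rest ⊤}  OUT={b:3, c:3, d:3, e:3; rest ⊤}

Merge at B1: IN[B1] = OUT[B0] ⊔ OUT[B3] = {a: ⊤, b: ⊤, c: 3, d: ⊤, e: ⊤, f: ⊤}
Applying B1's transfer function to that IN value gives OUT[B1] (row B1 above).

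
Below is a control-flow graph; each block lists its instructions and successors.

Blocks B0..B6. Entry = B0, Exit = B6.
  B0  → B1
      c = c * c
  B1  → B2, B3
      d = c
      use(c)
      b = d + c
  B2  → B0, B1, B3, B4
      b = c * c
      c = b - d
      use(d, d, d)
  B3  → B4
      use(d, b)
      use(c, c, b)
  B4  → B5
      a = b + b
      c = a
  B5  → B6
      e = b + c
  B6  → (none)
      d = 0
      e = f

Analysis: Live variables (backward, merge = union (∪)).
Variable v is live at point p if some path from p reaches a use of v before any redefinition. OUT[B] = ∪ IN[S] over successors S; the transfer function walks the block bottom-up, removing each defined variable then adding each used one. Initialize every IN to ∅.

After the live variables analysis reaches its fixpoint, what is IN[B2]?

Per-block solution:
  B0: | IN={c, f} | OUT={c, f}
  B1: | IN={c, f} | OUT={b, c, d, f}
  B2: | IN={c, d, f} | OUT={b, c, d, f}
  B3: | IN={b, c, d, f} | OUT={b, f}
  B4: | IN={b, f} | OUT={b, c, f}
  B5: | IN={b, c, f} | OUT={f}
  B6: | IN={f} | OUT={}

Merge at B2: OUT[B2] = IN[B0] ⊔ IN[B1] ⊔ IN[B3] ⊔ IN[B4] = {b, c, d, f}
Applying B2's transfer function to that OUT value gives IN[B2] (row B2 above).

Answer: {c, d, f}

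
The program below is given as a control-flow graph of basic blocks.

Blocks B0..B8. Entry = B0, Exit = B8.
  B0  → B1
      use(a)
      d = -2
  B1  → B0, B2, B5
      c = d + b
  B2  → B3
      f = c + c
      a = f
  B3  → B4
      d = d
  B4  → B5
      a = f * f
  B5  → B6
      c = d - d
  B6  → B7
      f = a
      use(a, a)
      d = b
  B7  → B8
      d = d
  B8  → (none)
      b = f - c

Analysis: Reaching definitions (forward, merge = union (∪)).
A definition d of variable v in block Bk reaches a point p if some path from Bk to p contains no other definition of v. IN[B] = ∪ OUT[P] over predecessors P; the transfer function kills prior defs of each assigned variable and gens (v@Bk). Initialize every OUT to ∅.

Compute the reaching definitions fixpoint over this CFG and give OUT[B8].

Answer: {a@B4, b@B8, c@B5, d@B7, f@B6}

Working:
Per-block solution:
  B0:   IN={c@B1, d@B0}   OUT={c@B1, d@B0}
  B1:   IN={c@B1, d@B0}   OUT={c@B1, d@B0}
  B2:   IN={c@B1, d@B0}   OUT={a@B2, c@B1, d@B0, f@B2}
  B3:   IN={a@B2, c@B1, d@B0, f@B2}   OUT={a@B2, c@B1, d@B3, f@B2}
  B4:   IN={a@B2, c@B1, d@B3, f@B2}   OUT={a@B4, c@B1, d@B3, f@B2}
  B5:   IN={a@B4, c@B1, d@B0, d@B3, f@B2}   OUT={a@B4, c@B5, d@B0, d@B3, f@B2}
  B6:   IN={a@B4, c@B5, d@B0, d@B3, f@B2}   OUT={a@B4, c@B5, d@B6, f@B6}
  B7:   IN={a@B4, c@B5, d@B6, f@B6}   OUT={a@B4, c@B5, d@B7, f@B6}
  B8:   IN={a@B4, c@B5, d@B7, f@B6}   OUT={a@B4, b@B8, c@B5, d@B7, f@B6}

Merge at B8: IN[B8] = OUT[B7] = {a@B4, c@B5, d@B7, f@B6}
Applying B8's transfer function to that IN value gives OUT[B8] (row B8 above).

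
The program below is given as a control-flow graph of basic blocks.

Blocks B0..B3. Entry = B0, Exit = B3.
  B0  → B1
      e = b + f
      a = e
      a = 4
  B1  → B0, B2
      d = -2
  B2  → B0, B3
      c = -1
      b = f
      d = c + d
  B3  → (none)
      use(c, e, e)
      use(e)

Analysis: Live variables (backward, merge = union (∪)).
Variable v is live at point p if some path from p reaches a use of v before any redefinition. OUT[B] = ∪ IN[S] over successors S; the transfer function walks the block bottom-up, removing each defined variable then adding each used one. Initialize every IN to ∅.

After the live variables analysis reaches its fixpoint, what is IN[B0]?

Converged values:
  B0:  IN={b, f}  OUT={b, e, f}
  B1:  IN={b, e, f}  OUT={b, d, e, f}
  B2:  IN={d, e, f}  OUT={b, c, e, f}
  B3:  IN={c, e}  OUT={}

Merge at B0: OUT[B0] = IN[B1] = {b, e, f}
Applying B0's transfer function to that OUT value gives IN[B0] (row B0 above).

Answer: {b, f}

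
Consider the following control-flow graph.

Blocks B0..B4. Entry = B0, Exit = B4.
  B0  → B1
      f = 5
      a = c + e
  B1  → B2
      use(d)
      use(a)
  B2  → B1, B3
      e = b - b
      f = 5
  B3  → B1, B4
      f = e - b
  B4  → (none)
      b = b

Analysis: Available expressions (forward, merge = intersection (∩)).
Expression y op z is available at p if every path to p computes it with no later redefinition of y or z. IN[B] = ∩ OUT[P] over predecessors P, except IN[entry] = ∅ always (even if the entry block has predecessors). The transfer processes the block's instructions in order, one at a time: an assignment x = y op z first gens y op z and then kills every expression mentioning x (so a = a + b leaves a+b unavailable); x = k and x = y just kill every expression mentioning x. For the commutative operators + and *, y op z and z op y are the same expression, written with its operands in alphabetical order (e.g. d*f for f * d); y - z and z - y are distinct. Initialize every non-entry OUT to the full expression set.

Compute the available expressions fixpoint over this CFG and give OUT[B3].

Fixpoint table:
  B0: | IN={} | OUT={c+e}
  B1: | IN={} | OUT={}
  B2: | IN={} | OUT={b-b}
  B3: | IN={b-b} | OUT={b-b, e-b}
  B4: | IN={b-b, e-b} | OUT={}

Merge at B3: IN[B3] = OUT[B2] = {b-b}
Applying B3's transfer function to that IN value gives OUT[B3] (row B3 above).

Answer: {b-b, e-b}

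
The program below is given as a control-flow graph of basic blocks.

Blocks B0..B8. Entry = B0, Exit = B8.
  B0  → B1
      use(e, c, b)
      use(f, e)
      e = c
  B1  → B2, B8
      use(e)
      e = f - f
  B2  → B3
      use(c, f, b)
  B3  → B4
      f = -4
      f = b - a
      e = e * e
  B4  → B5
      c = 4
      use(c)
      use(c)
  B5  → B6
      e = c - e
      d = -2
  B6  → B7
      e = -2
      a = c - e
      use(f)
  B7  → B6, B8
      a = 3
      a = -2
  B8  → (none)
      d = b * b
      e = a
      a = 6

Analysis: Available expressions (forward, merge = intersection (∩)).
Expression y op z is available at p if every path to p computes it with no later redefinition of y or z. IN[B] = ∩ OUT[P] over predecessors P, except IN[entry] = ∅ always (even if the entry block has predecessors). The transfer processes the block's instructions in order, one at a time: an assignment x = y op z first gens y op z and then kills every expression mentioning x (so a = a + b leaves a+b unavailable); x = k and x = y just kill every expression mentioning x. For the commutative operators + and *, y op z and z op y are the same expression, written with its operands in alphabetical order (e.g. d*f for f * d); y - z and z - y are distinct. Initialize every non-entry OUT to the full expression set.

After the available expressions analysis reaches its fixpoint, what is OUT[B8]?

Answer: {b*b}

Working:
Fixpoint table:
  B0:  IN={}  OUT={}
  B1:  IN={}  OUT={f-f}
  B2:  IN={f-f}  OUT={f-f}
  B3:  IN={f-f}  OUT={b-a}
  B4:  IN={b-a}  OUT={b-a}
  B5:  IN={b-a}  OUT={b-a}
  B6:  IN={}  OUT={c-e}
  B7:  IN={c-e}  OUT={c-e}
  B8:  IN={}  OUT={b*b}

Merge at B8: IN[B8] = OUT[B1] ∩ OUT[B7] = {}
Applying B8's transfer function to that IN value gives OUT[B8] (row B8 above).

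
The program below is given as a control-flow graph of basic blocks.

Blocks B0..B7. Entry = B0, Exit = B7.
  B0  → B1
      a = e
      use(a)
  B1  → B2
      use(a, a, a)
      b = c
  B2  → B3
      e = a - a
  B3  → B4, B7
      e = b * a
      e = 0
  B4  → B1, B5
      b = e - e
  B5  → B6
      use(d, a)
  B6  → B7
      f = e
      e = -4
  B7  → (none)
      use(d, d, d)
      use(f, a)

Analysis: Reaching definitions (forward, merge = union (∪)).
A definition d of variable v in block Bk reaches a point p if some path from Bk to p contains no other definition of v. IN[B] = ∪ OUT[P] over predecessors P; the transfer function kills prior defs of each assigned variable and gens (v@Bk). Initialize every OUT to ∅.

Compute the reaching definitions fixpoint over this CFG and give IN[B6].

Per-block solution:
  B0:   IN={}   OUT={a@B0}
  B1:   IN={a@B0, b@B4, e@B3}   OUT={a@B0, b@B1, e@B3}
  B2:   IN={a@B0, b@B1, e@B3}   OUT={a@B0, b@B1, e@B2}
  B3:   IN={a@B0, b@B1, e@B2}   OUT={a@B0, b@B1, e@B3}
  B4:   IN={a@B0, b@B1, e@B3}   OUT={a@B0, b@B4, e@B3}
  B5:   IN={a@B0, b@B4, e@B3}   OUT={a@B0, b@B4, e@B3}
  B6:   IN={a@B0, b@B4, e@B3}   OUT={a@B0, b@B4, e@B6, f@B6}
  B7:   IN={a@B0, b@B1, b@B4, e@B3, e@B6, f@B6}   OUT={a@B0, b@B1, b@B4, e@B3, e@B6, f@B6}

Merge at B6: IN[B6] = OUT[B5] = {a@B0, b@B4, e@B3}

Answer: {a@B0, b@B4, e@B3}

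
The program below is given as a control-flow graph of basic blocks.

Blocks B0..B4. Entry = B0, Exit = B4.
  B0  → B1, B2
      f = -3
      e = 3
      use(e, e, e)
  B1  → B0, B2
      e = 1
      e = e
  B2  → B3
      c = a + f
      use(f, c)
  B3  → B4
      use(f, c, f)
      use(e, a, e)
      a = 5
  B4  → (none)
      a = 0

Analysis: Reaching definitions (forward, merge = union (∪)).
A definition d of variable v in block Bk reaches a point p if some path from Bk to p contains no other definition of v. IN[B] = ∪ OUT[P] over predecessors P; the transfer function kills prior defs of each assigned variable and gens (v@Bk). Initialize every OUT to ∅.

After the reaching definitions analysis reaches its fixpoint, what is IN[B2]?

Converged values:
  B0:   IN={e@B1, f@B0}   OUT={e@B0, f@B0}
  B1:   IN={e@B0, f@B0}   OUT={e@B1, f@B0}
  B2:   IN={e@B0, e@B1, f@B0}   OUT={c@B2, e@B0, e@B1, f@B0}
  B3:   IN={c@B2, e@B0, e@B1, f@B0}   OUT={a@B3, c@B2, e@B0, e@B1, f@B0}
  B4:   IN={a@B3, c@B2, e@B0, e@B1, f@B0}   OUT={a@B4, c@B2, e@B0, e@B1, f@B0}

Merge at B2: IN[B2] = OUT[B0] ⊔ OUT[B1] = {e@B0, e@B1, f@B0}

Answer: {e@B0, e@B1, f@B0}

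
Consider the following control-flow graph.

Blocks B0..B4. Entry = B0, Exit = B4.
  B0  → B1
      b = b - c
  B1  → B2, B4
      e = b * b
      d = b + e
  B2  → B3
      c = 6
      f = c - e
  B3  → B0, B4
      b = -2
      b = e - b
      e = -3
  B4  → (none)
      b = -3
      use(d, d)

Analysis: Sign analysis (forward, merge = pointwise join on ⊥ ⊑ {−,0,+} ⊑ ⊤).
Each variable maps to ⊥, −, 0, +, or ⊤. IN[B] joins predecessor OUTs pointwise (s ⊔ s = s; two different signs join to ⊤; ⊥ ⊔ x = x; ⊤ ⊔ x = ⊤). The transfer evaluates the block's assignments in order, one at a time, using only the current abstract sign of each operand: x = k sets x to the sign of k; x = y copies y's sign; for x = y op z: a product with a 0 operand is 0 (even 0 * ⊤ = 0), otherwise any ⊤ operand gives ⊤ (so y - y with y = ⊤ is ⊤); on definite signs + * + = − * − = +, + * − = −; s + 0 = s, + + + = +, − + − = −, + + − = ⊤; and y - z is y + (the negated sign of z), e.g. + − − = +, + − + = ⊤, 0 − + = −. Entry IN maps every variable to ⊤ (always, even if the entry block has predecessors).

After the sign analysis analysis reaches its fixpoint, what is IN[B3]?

Answer: {a: ⊤, b: ⊤, c: +, d: ⊤, e: ⊤, f: ⊤}

Working:
Per-block solution:
  B0:  IN=(all ⊤)  OUT=(all ⊤)
  B1:  IN=(all ⊤)  OUT=(all ⊤)
  B2:  IN=(all ⊤)  OUT={c:+; rest ⊤}
  B3:  IN={c:+; rest ⊤}  OUT={c:+, e:-; rest ⊤}
  B4:  IN=(all ⊤)  OUT={b:-; rest ⊤}

Merge at B3: IN[B3] = OUT[B2] = {a: ⊤, b: ⊤, c: +, d: ⊤, e: ⊤, f: ⊤}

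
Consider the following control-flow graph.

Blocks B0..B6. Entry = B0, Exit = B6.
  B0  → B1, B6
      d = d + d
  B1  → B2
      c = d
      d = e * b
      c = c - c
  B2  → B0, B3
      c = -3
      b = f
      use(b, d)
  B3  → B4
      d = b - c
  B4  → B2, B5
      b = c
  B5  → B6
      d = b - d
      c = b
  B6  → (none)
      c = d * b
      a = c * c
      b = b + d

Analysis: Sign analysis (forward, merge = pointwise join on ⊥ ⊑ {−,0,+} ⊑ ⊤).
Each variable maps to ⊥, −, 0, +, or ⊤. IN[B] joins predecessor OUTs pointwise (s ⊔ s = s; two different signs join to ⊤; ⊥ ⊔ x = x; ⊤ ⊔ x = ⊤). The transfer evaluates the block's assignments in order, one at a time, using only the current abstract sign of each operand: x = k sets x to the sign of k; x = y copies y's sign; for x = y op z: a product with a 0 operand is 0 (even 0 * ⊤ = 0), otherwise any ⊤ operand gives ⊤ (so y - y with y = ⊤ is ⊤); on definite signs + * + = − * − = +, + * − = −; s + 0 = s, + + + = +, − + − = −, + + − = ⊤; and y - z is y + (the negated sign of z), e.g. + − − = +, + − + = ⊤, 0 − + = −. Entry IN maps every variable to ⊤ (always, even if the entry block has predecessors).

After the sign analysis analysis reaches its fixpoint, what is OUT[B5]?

Answer: {a: ⊤, b: -, c: -, d: ⊤, e: ⊤, f: ⊤}

Trace:
Converged values:
  B0:   IN=(all ⊤)   OUT=(all ⊤)
  B1:   IN=(all ⊤)   OUT=(all ⊤)
  B2:   IN=(all ⊤)   OUT={c:-; rest ⊤}
  B3:   IN={c:-; rest ⊤}   OUT={c:-; rest ⊤}
  B4:   IN={c:-; rest ⊤}   OUT={b:-, c:-; rest ⊤}
  B5:   IN={b:-, c:-; rest ⊤}   OUT={b:-, c:-; rest ⊤}
  B6:   IN=(all ⊤)   OUT=(all ⊤)

Merge at B5: IN[B5] = OUT[B4] = {a: ⊤, b: -, c: -, d: ⊤, e: ⊤, f: ⊤}
Applying B5's transfer function to that IN value gives OUT[B5] (row B5 above).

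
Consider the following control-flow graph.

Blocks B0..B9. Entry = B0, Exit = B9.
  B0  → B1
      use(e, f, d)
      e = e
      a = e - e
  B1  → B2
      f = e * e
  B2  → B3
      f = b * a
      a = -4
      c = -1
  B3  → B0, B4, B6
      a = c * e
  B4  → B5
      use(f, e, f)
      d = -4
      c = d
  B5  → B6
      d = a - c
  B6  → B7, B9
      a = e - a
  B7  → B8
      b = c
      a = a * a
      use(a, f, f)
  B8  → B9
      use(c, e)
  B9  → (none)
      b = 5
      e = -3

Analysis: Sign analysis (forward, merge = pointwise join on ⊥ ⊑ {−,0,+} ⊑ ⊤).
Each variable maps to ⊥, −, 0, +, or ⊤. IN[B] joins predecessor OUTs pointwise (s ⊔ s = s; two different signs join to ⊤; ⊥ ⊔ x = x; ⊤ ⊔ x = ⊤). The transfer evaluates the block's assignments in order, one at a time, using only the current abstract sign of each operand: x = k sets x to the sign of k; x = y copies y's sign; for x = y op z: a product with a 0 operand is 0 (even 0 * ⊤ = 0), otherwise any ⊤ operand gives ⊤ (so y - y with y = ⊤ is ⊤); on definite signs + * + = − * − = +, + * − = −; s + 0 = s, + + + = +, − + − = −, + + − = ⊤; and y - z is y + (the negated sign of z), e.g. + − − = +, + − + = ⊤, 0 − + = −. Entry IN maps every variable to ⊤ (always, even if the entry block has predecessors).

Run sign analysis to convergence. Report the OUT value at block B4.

Answer: {a: ⊤, b: ⊤, c: -, d: -, e: ⊤, f: ⊤}

Derivation:
Per-block solution:
  B0: | IN=(all ⊤) | OUT=(all ⊤)
  B1: | IN=(all ⊤) | OUT=(all ⊤)
  B2: | IN=(all ⊤) | OUT={a:-, c:-; rest ⊤}
  B3: | IN={a:-, c:-; rest ⊤} | OUT={c:-; rest ⊤}
  B4: | IN={c:-; rest ⊤} | OUT={c:-, d:-; rest ⊤}
  B5: | IN={c:-, d:-; rest ⊤} | OUT={c:-; rest ⊤}
  B6: | IN={c:-; rest ⊤} | OUT={c:-; rest ⊤}
  B7: | IN={c:-; rest ⊤} | OUT={b:-, c:-; rest ⊤}
  B8: | IN={b:-, c:-; rest ⊤} | OUT={b:-, c:-; rest ⊤}
  B9: | IN={c:-; rest ⊤} | OUT={b:+, c:-, e:-; rest ⊤}

Merge at B4: IN[B4] = OUT[B3] = {a: ⊤, b: ⊤, c: -, d: ⊤, e: ⊤, f: ⊤}
Applying B4's transfer function to that IN value gives OUT[B4] (row B4 above).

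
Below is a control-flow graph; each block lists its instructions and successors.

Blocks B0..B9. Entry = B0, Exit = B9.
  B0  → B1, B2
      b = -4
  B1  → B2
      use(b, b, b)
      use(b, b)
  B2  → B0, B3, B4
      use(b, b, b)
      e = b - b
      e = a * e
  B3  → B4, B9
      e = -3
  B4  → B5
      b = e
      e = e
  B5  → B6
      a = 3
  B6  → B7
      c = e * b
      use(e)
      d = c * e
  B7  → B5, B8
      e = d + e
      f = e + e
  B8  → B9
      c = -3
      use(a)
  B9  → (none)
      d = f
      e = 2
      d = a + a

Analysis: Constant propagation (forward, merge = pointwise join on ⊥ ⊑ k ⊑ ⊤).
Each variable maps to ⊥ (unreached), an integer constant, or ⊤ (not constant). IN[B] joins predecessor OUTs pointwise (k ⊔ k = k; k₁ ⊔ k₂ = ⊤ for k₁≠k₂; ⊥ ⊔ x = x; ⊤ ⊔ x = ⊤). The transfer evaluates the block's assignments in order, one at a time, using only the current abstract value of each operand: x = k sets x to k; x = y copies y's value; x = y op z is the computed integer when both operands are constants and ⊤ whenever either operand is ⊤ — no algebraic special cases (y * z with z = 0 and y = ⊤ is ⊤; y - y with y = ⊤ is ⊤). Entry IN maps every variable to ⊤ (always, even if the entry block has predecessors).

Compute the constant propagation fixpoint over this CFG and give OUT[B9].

Answer: {a: ⊤, b: ⊤, c: ⊤, d: ⊤, e: 2, f: ⊤}

Derivation:
Per-block solution:
  B0:  IN=(all ⊤)  OUT={b:-4; rest ⊤}
  B1:  IN={b:-4; rest ⊤}  OUT={b:-4; rest ⊤}
  B2:  IN={b:-4; rest ⊤}  OUT={b:-4; rest ⊤}
  B3:  IN={b:-4; rest ⊤}  OUT={b:-4, e:-3; rest ⊤}
  B4:  IN={b:-4; rest ⊤}  OUT=(all ⊤)
  B5:  IN=(all ⊤)  OUT={a:3; rest ⊤}
  B6:  IN={a:3; rest ⊤}  OUT={a:3; rest ⊤}
  B7:  IN={a:3; rest ⊤}  OUT={a:3; rest ⊤}
  B8:  IN={a:3; rest ⊤}  OUT={a:3, c:-3; rest ⊤}
  B9:  IN=(all ⊤)  OUT={e:2; rest ⊤}

Merge at B9: IN[B9] = OUT[B3] ⊔ OUT[B8] = {a: ⊤, b: ⊤, c: ⊤, d: ⊤, e: ⊤, f: ⊤}
Applying B9's transfer function to that IN value gives OUT[B9] (row B9 above).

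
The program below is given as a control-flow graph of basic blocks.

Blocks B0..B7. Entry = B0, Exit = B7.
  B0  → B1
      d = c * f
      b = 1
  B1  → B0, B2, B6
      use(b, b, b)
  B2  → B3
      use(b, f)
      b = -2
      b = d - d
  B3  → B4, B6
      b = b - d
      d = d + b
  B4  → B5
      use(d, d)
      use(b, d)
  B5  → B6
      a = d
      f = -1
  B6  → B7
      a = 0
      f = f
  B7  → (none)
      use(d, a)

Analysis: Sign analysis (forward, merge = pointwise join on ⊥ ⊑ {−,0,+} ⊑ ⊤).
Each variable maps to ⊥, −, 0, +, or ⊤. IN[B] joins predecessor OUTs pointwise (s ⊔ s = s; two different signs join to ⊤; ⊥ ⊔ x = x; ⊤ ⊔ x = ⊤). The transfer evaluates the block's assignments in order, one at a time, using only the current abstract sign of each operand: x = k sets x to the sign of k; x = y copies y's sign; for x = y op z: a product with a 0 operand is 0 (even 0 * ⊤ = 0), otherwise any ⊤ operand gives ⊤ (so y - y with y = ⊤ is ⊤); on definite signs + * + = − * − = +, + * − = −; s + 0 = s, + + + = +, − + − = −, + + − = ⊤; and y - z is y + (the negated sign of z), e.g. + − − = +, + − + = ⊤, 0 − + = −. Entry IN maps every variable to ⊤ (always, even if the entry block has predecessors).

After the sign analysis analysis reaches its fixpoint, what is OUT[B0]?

Converged values:
  B0:  IN=(all ⊤)  OUT={b:+; rest ⊤}
  B1:  IN={b:+; rest ⊤}  OUT={b:+; rest ⊤}
  B2:  IN={b:+; rest ⊤}  OUT=(all ⊤)
  B3:  IN=(all ⊤)  OUT=(all ⊤)
  B4:  IN=(all ⊤)  OUT=(all ⊤)
  B5:  IN=(all ⊤)  OUT={f:-; rest ⊤}
  B6:  IN=(all ⊤)  OUT={a:0; rest ⊤}
  B7:  IN={a:0; rest ⊤}  OUT={a:0; rest ⊤}

Merge at B0 (entry node, so the boundary value (all ⊤) is joined with the incoming edge(s)): IN[B0] = (all ⊤) ⊔ OUT[B1] = {a: ⊤, b: ⊤, c: ⊤, d: ⊤, e: ⊤, f: ⊤}
Applying B0's transfer function to that IN value gives OUT[B0] (row B0 above).

Answer: {a: ⊤, b: +, c: ⊤, d: ⊤, e: ⊤, f: ⊤}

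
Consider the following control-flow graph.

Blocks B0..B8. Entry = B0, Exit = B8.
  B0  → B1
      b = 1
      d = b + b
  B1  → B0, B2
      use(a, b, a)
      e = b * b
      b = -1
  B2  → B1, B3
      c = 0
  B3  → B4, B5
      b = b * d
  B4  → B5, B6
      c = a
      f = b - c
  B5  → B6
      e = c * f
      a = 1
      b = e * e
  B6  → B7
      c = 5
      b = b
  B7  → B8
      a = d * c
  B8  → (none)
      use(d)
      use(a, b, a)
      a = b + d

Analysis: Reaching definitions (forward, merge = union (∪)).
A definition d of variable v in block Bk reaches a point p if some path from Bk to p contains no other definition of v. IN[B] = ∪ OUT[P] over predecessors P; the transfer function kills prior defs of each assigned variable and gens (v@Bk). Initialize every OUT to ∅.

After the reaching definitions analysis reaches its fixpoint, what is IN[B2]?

Converged values:
  B0: | IN={b@B1, c@B2, d@B0, e@B1} | OUT={b@B0, c@B2, d@B0, e@B1}
  B1: | IN={b@B0, b@B1, c@B2, d@B0, e@B1} | OUT={b@B1, c@B2, d@B0, e@B1}
  B2: | IN={b@B1, c@B2, d@B0, e@B1} | OUT={b@B1, c@B2, d@B0, e@B1}
  B3: | IN={b@B1, c@B2, d@B0, e@B1} | OUT={b@B3, c@B2, d@B0, e@B1}
  B4: | IN={b@B3, c@B2, d@B0, e@B1} | OUT={b@B3, c@B4, d@B0, e@B1, f@B4}
  B5: | IN={b@B3, c@B2, c@B4, d@B0, e@B1, f@B4} | OUT={a@B5, b@B5, c@B2, c@B4, d@B0, e@B5, f@B4}
  B6: | IN={a@B5, b@B3, b@B5, c@B2, c@B4, d@B0, e@B1, e@B5, f@B4} | OUT={a@B5, b@B6, c@B6, d@B0, e@B1, e@B5, f@B4}
  B7: | IN={a@B5, b@B6, c@B6, d@B0, e@B1, e@B5, f@B4} | OUT={a@B7, b@B6, c@B6, d@B0, e@B1, e@B5, f@B4}
  B8: | IN={a@B7, b@B6, c@B6, d@B0, e@B1, e@B5, f@B4} | OUT={a@B8, b@B6, c@B6, d@B0, e@B1, e@B5, f@B4}

Merge at B2: IN[B2] = OUT[B1] = {b@B1, c@B2, d@B0, e@B1}

Answer: {b@B1, c@B2, d@B0, e@B1}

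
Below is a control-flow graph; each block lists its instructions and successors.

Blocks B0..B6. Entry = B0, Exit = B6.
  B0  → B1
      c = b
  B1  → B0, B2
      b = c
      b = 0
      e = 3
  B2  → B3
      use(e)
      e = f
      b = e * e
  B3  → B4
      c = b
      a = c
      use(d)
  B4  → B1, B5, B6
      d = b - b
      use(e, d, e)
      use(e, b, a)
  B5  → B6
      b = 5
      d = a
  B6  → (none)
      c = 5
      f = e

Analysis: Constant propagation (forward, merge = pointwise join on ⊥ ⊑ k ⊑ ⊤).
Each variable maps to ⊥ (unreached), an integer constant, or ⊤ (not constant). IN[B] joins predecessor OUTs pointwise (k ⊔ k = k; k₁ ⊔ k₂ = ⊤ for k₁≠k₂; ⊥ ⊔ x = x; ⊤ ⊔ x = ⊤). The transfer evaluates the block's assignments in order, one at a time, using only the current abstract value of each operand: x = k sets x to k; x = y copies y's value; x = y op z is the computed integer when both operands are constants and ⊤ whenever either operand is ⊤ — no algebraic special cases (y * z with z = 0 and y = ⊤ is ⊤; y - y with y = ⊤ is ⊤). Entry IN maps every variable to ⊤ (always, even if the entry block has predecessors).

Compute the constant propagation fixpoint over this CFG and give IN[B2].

Answer: {a: ⊤, b: 0, c: ⊤, d: ⊤, e: 3, f: ⊤}

Trace:
Converged values:
  B0:   IN=(all ⊤)   OUT=(all ⊤)
  B1:   IN=(all ⊤)   OUT={b:0, e:3; rest ⊤}
  B2:   IN={b:0, e:3; rest ⊤}   OUT=(all ⊤)
  B3:   IN=(all ⊤)   OUT=(all ⊤)
  B4:   IN=(all ⊤)   OUT=(all ⊤)
  B5:   IN=(all ⊤)   OUT={b:5; rest ⊤}
  B6:   IN=(all ⊤)   OUT={c:5; rest ⊤}

Merge at B2: IN[B2] = OUT[B1] = {a: ⊤, b: 0, c: ⊤, d: ⊤, e: 3, f: ⊤}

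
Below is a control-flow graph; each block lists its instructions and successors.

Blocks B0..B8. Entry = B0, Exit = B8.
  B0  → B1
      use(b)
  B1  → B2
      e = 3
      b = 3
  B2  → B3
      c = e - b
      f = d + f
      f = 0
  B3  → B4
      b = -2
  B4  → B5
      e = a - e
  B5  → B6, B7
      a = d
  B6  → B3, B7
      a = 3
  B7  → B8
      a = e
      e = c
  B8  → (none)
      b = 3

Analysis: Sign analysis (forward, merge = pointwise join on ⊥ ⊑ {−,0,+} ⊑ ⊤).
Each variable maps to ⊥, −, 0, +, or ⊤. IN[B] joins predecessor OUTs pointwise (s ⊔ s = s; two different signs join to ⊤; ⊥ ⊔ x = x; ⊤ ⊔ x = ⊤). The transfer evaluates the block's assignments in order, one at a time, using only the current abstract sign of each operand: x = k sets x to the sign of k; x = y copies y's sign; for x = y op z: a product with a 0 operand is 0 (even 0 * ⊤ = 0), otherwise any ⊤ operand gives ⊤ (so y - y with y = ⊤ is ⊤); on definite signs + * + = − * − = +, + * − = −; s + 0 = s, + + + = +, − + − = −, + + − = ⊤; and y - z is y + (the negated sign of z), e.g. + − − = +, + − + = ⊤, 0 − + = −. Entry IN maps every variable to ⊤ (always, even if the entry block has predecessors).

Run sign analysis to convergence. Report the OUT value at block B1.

Answer: {a: ⊤, b: +, c: ⊤, d: ⊤, e: +, f: ⊤}

Trace:
Converged values:
  B0: | IN=(all ⊤) | OUT=(all ⊤)
  B1: | IN=(all ⊤) | OUT={b:+, e:+; rest ⊤}
  B2: | IN={b:+, e:+; rest ⊤} | OUT={b:+, e:+, f:0; rest ⊤}
  B3: | IN={f:0; rest ⊤} | OUT={b:-, f:0; rest ⊤}
  B4: | IN={b:-, f:0; rest ⊤} | OUT={b:-, f:0; rest ⊤}
  B5: | IN={b:-, f:0; rest ⊤} | OUT={b:-, f:0; rest ⊤}
  B6: | IN={b:-, f:0; rest ⊤} | OUT={a:+, b:-, f:0; rest ⊤}
  B7: | IN={b:-, f:0; rest ⊤} | OUT={b:-, f:0; rest ⊤}
  B8: | IN={b:-, f:0; rest ⊤} | OUT={b:+, f:0; rest ⊤}

Merge at B1: IN[B1] = OUT[B0] = {a: ⊤, b: ⊤, c: ⊤, d: ⊤, e: ⊤, f: ⊤}
Applying B1's transfer function to that IN value gives OUT[B1] (row B1 above).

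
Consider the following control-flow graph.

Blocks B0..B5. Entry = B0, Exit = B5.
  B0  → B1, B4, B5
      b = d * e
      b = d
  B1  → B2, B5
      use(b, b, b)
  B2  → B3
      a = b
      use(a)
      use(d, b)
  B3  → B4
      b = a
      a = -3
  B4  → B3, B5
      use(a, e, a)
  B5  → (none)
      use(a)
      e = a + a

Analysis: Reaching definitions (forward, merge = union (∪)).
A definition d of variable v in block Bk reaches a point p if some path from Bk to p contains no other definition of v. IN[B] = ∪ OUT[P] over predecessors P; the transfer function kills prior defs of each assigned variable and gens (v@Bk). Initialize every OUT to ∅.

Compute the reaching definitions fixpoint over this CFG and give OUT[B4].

Answer: {a@B3, b@B0, b@B3}

Trace:
Converged values:
  B0: | IN={} | OUT={b@B0}
  B1: | IN={b@B0} | OUT={b@B0}
  B2: | IN={b@B0} | OUT={a@B2, b@B0}
  B3: | IN={a@B2, a@B3, b@B0, b@B3} | OUT={a@B3, b@B3}
  B4: | IN={a@B3, b@B0, b@B3} | OUT={a@B3, b@B0, b@B3}
  B5: | IN={a@B3, b@B0, b@B3} | OUT={a@B3, b@B0, b@B3, e@B5}

Merge at B4: IN[B4] = OUT[B0] ⊔ OUT[B3] = {a@B3, b@B0, b@B3}
Applying B4's transfer function to that IN value gives OUT[B4] (row B4 above).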